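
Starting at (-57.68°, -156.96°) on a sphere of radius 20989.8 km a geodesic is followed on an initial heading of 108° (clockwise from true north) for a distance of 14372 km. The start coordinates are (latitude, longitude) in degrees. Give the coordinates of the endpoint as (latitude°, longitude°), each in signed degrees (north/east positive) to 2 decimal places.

-49.38°, -89.45°

Angular distance δ = d/R = 14372/20989.8 = 0.68471 rad; initial bearing θ = 1.8850 rad.
sin φ₂ = sin φ₁ cos δ + cos φ₁ sin δ cos θ = (-0.8451)(0.7746) + (0.5346)(0.6325)(-0.3090) = -0.7591, so φ₂ = -49.38°.
Δλ = atan2(sin θ sin δ cos φ₁, cos δ − sin φ₁ sin φ₂) = atan2(0.3216, 0.1331) = 67.514°.
λ₂ = -156.960° + 67.514° = -89.45°.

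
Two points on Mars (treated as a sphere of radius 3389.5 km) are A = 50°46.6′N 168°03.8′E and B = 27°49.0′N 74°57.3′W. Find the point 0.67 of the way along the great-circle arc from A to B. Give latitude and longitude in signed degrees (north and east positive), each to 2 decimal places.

48.73°, -98.46°

Central angle δ = 1.4628 rad. Interpolating on the sphere with fraction f = 0.67:
P = [sin((1−f)δ)·A + sin(fδ)·B] / sin δ = 0.4669·A + 0.8354·B in Cartesian coordinates,
giving P = (-0.0971, -0.6525, 0.7516), i.e. latitude 48.73°, longitude -98.46°.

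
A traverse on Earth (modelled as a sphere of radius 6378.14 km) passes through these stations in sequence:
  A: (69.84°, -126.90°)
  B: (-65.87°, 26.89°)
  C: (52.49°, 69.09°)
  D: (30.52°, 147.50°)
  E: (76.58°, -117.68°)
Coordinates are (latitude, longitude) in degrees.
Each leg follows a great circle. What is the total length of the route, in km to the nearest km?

Leg A→B: central angle 2.9576 rad, distance 18863.7 km.
Leg B→C: central angle 2.1407 rad, distance 13653.5 km.
Leg C→D: central angle 1.0377 rad, distance 6618.4 km.
Leg D→E: central angle 1.0734 rad, distance 6846.0 km.
Total: 18863.7 + 13653.5 + 6618.4 + 6846.0 ≈ 45982 km.

45982 km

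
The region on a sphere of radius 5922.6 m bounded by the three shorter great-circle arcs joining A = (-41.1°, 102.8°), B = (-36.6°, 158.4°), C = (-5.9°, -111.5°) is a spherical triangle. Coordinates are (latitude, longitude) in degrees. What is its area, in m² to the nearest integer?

Side lengths (central angles): a = 1.5109, b = 2.1551, c = 0.7470 rad; semiperimeter s = 2.2065.
By l'Huilier's theorem, tan(E/4) = √[tan(s/2) tan((s−a)/2) tan((s−b)/2) tan((s−c)/2)], giving spherical excess E = 0.5110 rad.
Area = E·R² = 0.5110 × (5922.6)² ≈ 17924629 m².

17924629 m²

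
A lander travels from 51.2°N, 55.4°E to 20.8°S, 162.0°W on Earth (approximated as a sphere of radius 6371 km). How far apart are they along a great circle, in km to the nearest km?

15335 km

With latitudes φ₁ = 51.200°, φ₂ = -20.800° and longitude difference Δλ = 142.600°:
Haversine: a = sin²(Δφ/2) + cos φ₁ cos φ₂ sin²(Δλ/2) = 0.3455 + (0.6266)(0.9348)(0.8972) = 0.87104.
Central angle c = 2·arcsin(√a) = 2.40698 rad.
Distance = R·c = 6371 × 2.4070 ≈ 15335 km.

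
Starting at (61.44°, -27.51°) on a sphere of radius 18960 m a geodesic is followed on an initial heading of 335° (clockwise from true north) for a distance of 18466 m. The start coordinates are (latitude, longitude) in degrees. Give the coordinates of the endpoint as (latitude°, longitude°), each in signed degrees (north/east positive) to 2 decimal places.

Angular distance δ = d/R = 18466/18960 = 0.97395 rad; initial bearing θ = 5.8469 rad.
sin φ₂ = sin φ₁ cos δ + cos φ₁ sin δ cos θ = (0.8783)(0.5620) + (0.4781)(0.8271)(0.9063) = 0.8520, so φ₂ = 58.43°.
Δλ = atan2(sin θ sin δ cos φ₁, cos δ − sin φ₁ sin φ₂) = atan2(-0.1671, -0.1863) = -138.109°.
λ₂ = -27.510° − 138.109° = -165.62°.

58.43°, -165.62°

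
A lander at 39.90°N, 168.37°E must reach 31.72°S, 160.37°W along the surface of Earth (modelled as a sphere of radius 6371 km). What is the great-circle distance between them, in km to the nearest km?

8591 km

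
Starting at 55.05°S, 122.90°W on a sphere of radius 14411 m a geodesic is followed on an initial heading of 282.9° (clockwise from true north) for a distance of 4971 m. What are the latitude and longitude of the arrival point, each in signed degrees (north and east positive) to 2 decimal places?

Angular distance δ = d/R = 4971/14411 = 0.34494 rad; initial bearing θ = 4.9375 rad.
sin φ₂ = sin φ₁ cos δ + cos φ₁ sin δ cos θ = (-0.8197)(0.9411) + (0.5729)(0.3381)(0.2233) = -0.7281, so φ₂ = -46.73°.
Δλ = atan2(sin θ sin δ cos φ₁, cos δ − sin φ₁ sin φ₂) = atan2(-0.1888, 0.3443) = -28.742°.
λ₂ = -122.900° − 28.742° = -151.64°.

-46.73°, -151.64°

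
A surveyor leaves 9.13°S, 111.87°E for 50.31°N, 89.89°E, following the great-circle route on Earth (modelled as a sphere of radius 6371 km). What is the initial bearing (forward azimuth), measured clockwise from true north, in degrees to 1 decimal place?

344.4°

Δλ = -21.980° = -0.3836 rad.
y = sin Δλ · cos φ₂ = (-0.3743)(0.6386) = -0.2390
x = cos φ₁ sin φ₂ − sin φ₁ cos φ₂ cos Δλ = (0.9873)(0.7695) − (-0.1587)(0.6386)(0.9273) = 0.8537
θ = atan2(y, x) = -15.64°; adding 360° gives 344.4°.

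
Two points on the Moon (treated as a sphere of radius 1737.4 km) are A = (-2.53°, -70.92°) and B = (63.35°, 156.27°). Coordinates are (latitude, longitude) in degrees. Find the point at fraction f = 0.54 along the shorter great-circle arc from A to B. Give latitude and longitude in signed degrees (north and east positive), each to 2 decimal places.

51.58°, -99.98°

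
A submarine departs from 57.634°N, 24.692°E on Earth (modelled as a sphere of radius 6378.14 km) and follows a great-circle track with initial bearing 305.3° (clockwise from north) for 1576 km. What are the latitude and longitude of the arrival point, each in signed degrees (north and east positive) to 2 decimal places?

Angular distance δ = d/R = 1576/6378.14 = 0.24709 rad; initial bearing θ = 5.3285 rad.
sin φ₂ = sin φ₁ cos δ + cos φ₁ sin δ cos θ = (0.8446)(0.9696) + (0.5353)(0.2446)(0.5779) = 0.8947, so φ₂ = 63.46°.
Δλ = atan2(sin θ sin δ cos φ₁, cos δ − sin φ₁ sin φ₂) = atan2(-0.1069, 0.2140) = -26.539°.
λ₂ = 24.692° − 26.539° = -1.85°.

63.46°, -1.85°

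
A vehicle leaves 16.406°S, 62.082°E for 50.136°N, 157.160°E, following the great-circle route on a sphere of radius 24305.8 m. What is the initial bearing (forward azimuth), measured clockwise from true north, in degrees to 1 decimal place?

With φ₁ = -0.2863, φ₂ = 0.8750, Δλ = 1.6594 rad, the forward-azimuth formula gives
θ = atan2( sin Δλ cos φ₂ , cos φ₁ sin φ₂ − sin φ₁ cos φ₂ cos Δλ ) = atan2(0.6385, 0.7203) = 41.55°.
So the initial bearing is 41.6°.

41.6°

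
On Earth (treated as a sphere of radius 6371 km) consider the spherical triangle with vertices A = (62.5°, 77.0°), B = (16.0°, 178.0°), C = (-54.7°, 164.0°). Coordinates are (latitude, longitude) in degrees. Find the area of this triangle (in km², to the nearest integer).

Side lengths (central angles): a = 1.2514, b = 2.3602, c = 1.4103 rad; semiperimeter s = 2.5110.
By l'Huilier's theorem, tan(E/4) = √[tan(s/2) tan((s−a)/2) tan((s−b)/2) tan((s−c)/2)], giving spherical excess E = 1.2450 rad.
Area = E·R² = 1.2450 × (6371)² ≈ 50536029 km².

50536029 km²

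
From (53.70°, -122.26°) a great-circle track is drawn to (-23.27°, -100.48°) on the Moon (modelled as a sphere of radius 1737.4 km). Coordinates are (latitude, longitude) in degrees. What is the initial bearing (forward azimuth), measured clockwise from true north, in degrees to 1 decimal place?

With φ₁ = 0.9372, φ₂ = -0.4061, Δλ = 0.3801 rad, the forward-azimuth formula gives
θ = atan2( sin Δλ cos φ₂ , cos φ₁ sin φ₂ − sin φ₁ cos φ₂ cos Δλ ) = atan2(0.3409, -0.9214) = 159.70°.
So the initial bearing is 159.7°.

159.7°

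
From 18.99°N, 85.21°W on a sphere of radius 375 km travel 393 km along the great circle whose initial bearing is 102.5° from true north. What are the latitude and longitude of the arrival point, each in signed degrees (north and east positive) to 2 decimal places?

Angular distance δ = d/R = 393/375 = 1.04800 rad; initial bearing θ = 1.7890 rad.
sin φ₂ = sin φ₁ cos δ + cos φ₁ sin δ cos θ = (0.3254)(0.4993) + (0.9456)(0.8664)(-0.2164) = -0.0148, so φ₂ = -0.85°.
Δλ = atan2(sin θ sin δ cos φ₁, cos δ − sin φ₁ sin φ₂) = atan2(0.7999, 0.5041) = 57.777°.
λ₂ = -85.210° + 57.777° = -27.43°.

-0.85°, -27.43°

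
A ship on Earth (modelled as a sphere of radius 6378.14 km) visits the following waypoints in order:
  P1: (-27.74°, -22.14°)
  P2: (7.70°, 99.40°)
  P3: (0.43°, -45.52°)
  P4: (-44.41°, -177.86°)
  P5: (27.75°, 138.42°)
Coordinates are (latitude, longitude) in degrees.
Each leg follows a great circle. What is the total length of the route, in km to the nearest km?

51994 km

Leg P1→P2: central angle 2.1190 rad, distance 13515.4 km.
Leg P2→P3: central angle 2.5149 rad, distance 16040.1 km.
Leg P3→P4: central angle 2.0787 rad, distance 13258.4 km.
Leg P4→P5: central angle 1.4393 rad, distance 9180.4 km.
Total: 13515.4 + 16040.1 + 13258.4 + 9180.4 ≈ 51994 km.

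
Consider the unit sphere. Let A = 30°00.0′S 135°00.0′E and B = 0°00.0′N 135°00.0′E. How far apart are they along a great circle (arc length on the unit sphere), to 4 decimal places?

0.5236

With latitudes φ₁ = -30.000°, φ₂ = 0.000° and longitude difference Δλ = 0.000°:
Haversine: a = sin²(Δφ/2) + cos φ₁ cos φ₂ sin²(Δλ/2) = 0.0670 + (0.8660)(1.0000)(0.0000) = 0.06699.
Central angle c = 2·arcsin(√a) = 0.52360 rad.
On the unit sphere the arc length equals the central angle: 0.5236.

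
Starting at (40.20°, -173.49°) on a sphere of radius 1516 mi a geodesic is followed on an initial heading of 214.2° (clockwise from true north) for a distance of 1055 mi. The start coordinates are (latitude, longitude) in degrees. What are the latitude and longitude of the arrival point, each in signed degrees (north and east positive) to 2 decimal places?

Angular distance δ = d/R = 1055/1516 = 0.69591 rad; initial bearing θ = 3.7385 rad.
sin φ₂ = sin φ₁ cos δ + cos φ₁ sin δ cos θ = (0.6455)(0.7675) + (0.7638)(0.6411)(-0.8271) = 0.0904, so φ₂ = 5.19°.
Δλ = atan2(sin θ sin δ cos φ₁, cos δ − sin φ₁ sin φ₂) = atan2(-0.2752, 0.7091) = -21.212°.
λ₂ = -173.490° − 21.212° = -194.70° → 165.30° after wrapping to (−180°, 180°].

5.19°, 165.30°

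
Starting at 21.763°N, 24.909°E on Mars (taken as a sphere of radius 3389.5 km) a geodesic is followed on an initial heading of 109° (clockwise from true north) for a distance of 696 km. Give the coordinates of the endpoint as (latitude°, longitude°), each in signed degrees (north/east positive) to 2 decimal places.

17.54°, 36.57°

Angular distance δ = d/R = 696/3389.5 = 0.20534 rad; initial bearing θ = 1.9024 rad.
sin φ₂ = sin φ₁ cos δ + cos φ₁ sin δ cos θ = (0.3708)(0.9790) + (0.9287)(0.2039)(-0.3256) = 0.3013, so φ₂ = 17.54°.
Δλ = atan2(sin θ sin δ cos φ₁, cos δ − sin φ₁ sin φ₂) = atan2(0.1791, 0.8673) = 11.665°.
λ₂ = 24.909° + 11.665° = 36.57°.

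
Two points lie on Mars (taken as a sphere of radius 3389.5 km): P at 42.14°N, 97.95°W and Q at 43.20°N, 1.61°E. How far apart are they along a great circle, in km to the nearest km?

Let φ₁ = 0.7355 rad, φ₂ = 0.7540 rad, and Δλ = 1.7376 rad.
cos c = sin φ₁ sin φ₂ + cos φ₁ cos φ₂ cos Δλ = (0.6709)(0.6845) + (0.7415)(0.7290)(-0.1661) = 0.36952,
so c = arccos(0.36952) = 1.19230 rad.
Distance = R·c = 3389.5 × 1.1923 ≈ 4041 km.

4041 km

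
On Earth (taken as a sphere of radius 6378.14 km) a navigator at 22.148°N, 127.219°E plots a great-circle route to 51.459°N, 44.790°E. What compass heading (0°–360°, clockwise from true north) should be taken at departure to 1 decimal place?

318.3°

Δλ = -82.429° = -1.4387 rad.
y = sin Δλ · cos φ₂ = (-0.9913)(0.6231) = -0.6176
x = cos φ₁ sin φ₂ − sin φ₁ cos φ₂ cos Δλ = (0.9262)(0.7822) − (0.3770)(0.6231)(0.1318) = 0.6935
θ = atan2(y, x) = -41.69°; adding 360° gives 318.3°.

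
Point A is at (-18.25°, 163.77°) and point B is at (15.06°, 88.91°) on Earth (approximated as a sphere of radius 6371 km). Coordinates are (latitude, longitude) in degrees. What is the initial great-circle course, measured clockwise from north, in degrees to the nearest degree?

Δλ = -74.860° = -1.3066 rad.
y = sin Δλ · cos φ₂ = (-0.9653)(0.9657) = -0.9321
x = cos φ₁ sin φ₂ − sin φ₁ cos φ₂ cos Δλ = (0.9497)(0.2598) − (-0.3132)(0.9657)(0.2612) = 0.3257
θ = atan2(y, x) = -70.74°; adding 360° gives 289°.

289°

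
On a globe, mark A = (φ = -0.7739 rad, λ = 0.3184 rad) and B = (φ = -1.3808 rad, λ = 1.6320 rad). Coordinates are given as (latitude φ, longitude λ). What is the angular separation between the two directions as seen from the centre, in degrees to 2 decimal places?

43.89°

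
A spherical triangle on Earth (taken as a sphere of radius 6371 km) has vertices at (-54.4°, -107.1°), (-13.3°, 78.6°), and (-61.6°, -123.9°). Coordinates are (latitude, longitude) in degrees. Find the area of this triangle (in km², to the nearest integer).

6636877 km²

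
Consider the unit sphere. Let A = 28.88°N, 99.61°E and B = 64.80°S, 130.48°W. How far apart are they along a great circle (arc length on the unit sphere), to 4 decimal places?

In radians: φ₁ = 0.5041, φ₂ = -1.1310, Δλ = 129.910° = 2.2674 rad.
cos c = sin φ₁ sin φ₂ + cos φ₁ cos φ₂ cos Δλ = (0.4830)(-0.9048) + (0.8756)(0.4258)(-0.6416) = -0.67621,
so c = arccos(-0.67621) = 2.31340 rad.
On the unit sphere the arc length equals the central angle: 2.3134.

2.3134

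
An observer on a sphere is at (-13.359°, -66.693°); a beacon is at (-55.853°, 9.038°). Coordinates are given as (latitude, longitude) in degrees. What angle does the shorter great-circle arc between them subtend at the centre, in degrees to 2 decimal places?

70.98°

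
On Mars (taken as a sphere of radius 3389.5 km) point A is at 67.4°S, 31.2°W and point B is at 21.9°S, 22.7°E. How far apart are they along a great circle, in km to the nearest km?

3332 km

Let φ₁ = -1.1764 rad, φ₂ = -0.3822 rad, and Δλ = 0.9407 rad.
cos c = sin φ₁ sin φ₂ + cos φ₁ cos φ₂ cos Δλ = (-0.9232)(-0.3730) + (0.3843)(0.9278)(0.5892) = 0.55443,
so c = arccos(0.55443) = 0.98312 rad.
Distance = R·c = 3389.5 × 0.9831 ≈ 3332 km.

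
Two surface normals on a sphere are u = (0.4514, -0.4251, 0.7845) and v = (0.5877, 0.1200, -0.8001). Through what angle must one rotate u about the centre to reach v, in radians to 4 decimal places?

u·v = -0.4134; |u| = 1.0000, |v| = 1.0000.
cos θ = (u·v)/(|u||v|) = -0.4134, so θ = 1.9970 rad.

1.9970 rad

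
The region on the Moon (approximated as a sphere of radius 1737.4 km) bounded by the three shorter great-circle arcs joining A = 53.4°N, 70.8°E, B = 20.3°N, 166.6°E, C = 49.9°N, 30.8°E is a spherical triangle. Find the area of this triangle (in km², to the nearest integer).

Side lengths (central angles): a = 1.7393, b = 0.4316, c = 1.3469 rad; semiperimeter s = 1.7589.
By l'Huilier's theorem, tan(E/4) = √[tan(s/2) tan((s−a)/2) tan((s−b)/2) tan((s−c)/2)], giving spherical excess E = 0.1759 rad.
Area = E·R² = 0.1759 × (1737.4)² ≈ 531011 km².

531011 km²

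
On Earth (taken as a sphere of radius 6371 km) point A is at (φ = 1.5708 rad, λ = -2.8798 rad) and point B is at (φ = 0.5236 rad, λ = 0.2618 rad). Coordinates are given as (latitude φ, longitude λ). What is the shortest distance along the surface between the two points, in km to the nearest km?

6672 km

Let φ₁ = 1.5708 rad, φ₂ = 0.5236 rad, and Δλ = -3.1416 rad.
Haversine: a = sin²(Δφ/2) + cos φ₁ cos φ₂ sin²(Δλ/2) = 0.2500 + (-0.0000)(0.8660)(1.0000) = 0.25000.
Central angle c = 2·arcsin(√a) = 1.04719 rad.
Distance = R·c = 6371 × 1.0472 ≈ 6672 km.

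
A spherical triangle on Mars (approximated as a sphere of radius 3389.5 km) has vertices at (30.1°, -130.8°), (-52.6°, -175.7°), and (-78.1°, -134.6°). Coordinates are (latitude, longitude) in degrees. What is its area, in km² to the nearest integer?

Side lengths (central angles): a = 0.5121, b = 1.8889, c = 1.5970 rad; semiperimeter s = 1.9990.
By l'Huilier's theorem, tan(E/4) = √[tan(s/2) tan((s−a)/2) tan((s−b)/2) tan((s−c)/2)], giving spherical excess E = 0.5042 rad.
Area = E·R² = 0.5042 × (3389.5)² ≈ 5792944 km².

5792944 km²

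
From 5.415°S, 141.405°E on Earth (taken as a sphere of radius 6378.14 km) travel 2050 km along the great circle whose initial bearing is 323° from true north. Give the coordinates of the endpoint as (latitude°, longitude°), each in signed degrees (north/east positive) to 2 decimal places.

Angular distance δ = d/R = 2050/6378.14 = 0.32141 rad; initial bearing θ = 5.6374 rad.
sin φ₂ = sin φ₁ cos δ + cos φ₁ sin δ cos θ = (-0.0944)(0.9488) + (0.9955)(0.3159)(0.7986) = 0.1616, so φ₂ = 9.30°.
Δλ = atan2(sin θ sin δ cos φ₁, cos δ − sin φ₁ sin φ₂) = atan2(-0.1893, 0.9640) = -11.107°.
λ₂ = 141.405° − 11.107° = 130.30°.

9.30°, 130.30°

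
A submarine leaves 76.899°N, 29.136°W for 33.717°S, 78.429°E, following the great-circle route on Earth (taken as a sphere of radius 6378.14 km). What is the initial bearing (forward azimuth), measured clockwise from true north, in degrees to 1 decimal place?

81.5°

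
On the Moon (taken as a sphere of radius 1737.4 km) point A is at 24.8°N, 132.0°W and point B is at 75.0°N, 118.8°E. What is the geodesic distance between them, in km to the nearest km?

2149 km

With latitudes φ₁ = 24.800°, φ₂ = 75.000° and longitude difference Δλ = -109.200°:
Haversine: a = sin²(Δφ/2) + cos φ₁ cos φ₂ sin²(Δλ/2) = 0.1799 + (0.9078)(0.2588)(0.6644) = 0.33605.
Central angle c = 2·arcsin(√a) = 1.23672 rad.
Distance = R·c = 1737.4 × 1.2367 ≈ 2149 km.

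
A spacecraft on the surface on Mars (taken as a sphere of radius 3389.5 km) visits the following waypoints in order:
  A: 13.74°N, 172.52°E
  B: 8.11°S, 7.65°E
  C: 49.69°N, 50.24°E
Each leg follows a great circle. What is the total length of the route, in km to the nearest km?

13771 km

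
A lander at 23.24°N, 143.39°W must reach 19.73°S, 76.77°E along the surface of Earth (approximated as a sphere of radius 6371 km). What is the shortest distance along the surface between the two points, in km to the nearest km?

With latitudes φ₁ = 23.240°, φ₂ = -19.730° and longitude difference Δλ = -139.840°:
cos c = sin φ₁ sin φ₂ + cos φ₁ cos φ₂ cos Δλ = (0.3946)(-0.3376) + (0.9189)(0.9413)(-0.7642) = -0.79422,
so c = arccos(-0.79422) = 2.48851 rad.
Distance = R·c = 6371 × 2.4885 ≈ 15854 km.

15854 km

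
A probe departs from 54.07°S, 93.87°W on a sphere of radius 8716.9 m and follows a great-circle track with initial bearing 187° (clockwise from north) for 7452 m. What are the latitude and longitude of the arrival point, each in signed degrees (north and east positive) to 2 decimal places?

Angular distance δ = d/R = 7452/8716.9 = 0.85489 rad; initial bearing θ = 3.2638 rad.
sin φ₂ = sin φ₁ cos δ + cos φ₁ sin δ cos θ = (-0.8097)(0.6563) + (0.5868)(0.7545)(-0.9925) = -0.9709, so φ₂ = -76.14°.
Δλ = atan2(sin θ sin δ cos φ₁, cos δ − sin φ₁ sin φ₂) = atan2(-0.0540, -0.1298) = -157.435°.
λ₂ = -93.870° − 157.435° = -251.30° → 108.70° after wrapping to (−180°, 180°].

-76.14°, 108.70°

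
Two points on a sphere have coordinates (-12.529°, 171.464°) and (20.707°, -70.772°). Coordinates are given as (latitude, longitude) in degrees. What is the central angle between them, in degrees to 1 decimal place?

120.1°

In radians: φ₁ = -0.2187, φ₂ = 0.3614, Δλ = 117.764° = 2.0554 rad.
Haversine: a = sin²(Δφ/2) + cos φ₁ cos φ₂ sin²(Δλ/2) = 0.0818 + (0.9762)(0.9354)(0.7329) = 0.75103.
Central angle c = 2·arcsin(√a) = 2.09678 rad.
So the angular separation is 120.1°.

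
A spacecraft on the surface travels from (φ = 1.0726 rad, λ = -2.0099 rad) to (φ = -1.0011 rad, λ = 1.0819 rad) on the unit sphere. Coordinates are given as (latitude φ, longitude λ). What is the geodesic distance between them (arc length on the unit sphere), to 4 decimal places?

3.0658

With latitudes φ₁ = 61.455°, φ₂ = -57.359° and longitude difference Δλ = 177.147°:
cos c = sin φ₁ sin φ₂ + cos φ₁ cos φ₂ cos Δλ = (0.8784)(-0.8421) + (0.4778)(0.5394)(-0.9988) = -0.99713,
so c = arccos(-0.99713) = 3.06575 rad.
On the unit sphere the arc length equals the central angle: 3.0658.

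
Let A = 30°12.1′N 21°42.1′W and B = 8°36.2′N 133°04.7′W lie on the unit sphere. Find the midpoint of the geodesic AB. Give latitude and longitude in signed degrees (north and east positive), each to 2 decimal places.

31.87°, -83.01°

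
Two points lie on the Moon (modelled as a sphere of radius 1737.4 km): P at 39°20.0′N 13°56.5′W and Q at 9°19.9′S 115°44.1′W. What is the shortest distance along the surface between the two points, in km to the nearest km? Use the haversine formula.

In radians: φ₁ = 0.6865, φ₂ = -0.1629, Δλ = -101.793° = -1.7766 rad.
Haversine: a = sin²(Δφ/2) + cos φ₁ cos φ₂ sin²(Δλ/2) = 0.1698 + (0.7735)(0.9868)(0.6022) = 0.62938.
Central angle c = 2·arcsin(√a) = 1.83254 rad.
Distance = R·c = 1737.4 × 1.8325 ≈ 3184 km.

3184 km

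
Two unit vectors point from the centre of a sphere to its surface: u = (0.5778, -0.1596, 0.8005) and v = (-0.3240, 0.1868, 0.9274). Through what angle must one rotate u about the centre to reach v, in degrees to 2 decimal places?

u·v = 0.5254; |u| = 1.0001, |v| = 1.0000.
cos θ = (u·v)/(|u||v|) = 0.5253, so θ = 58.31°.

58.31°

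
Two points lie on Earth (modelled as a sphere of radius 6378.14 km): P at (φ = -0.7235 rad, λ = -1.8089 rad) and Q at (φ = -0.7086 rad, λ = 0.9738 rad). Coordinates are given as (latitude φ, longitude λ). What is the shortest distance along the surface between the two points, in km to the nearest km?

In radians: φ₁ = -0.7235, φ₂ = -0.7086, Δλ = 159.437° = 2.7827 rad.
Haversine: a = sin²(Δφ/2) + cos φ₁ cos φ₂ sin²(Δλ/2) = 0.0001 + (0.7495)(0.7593)(0.9681) = 0.55100.
Central angle c = 2·arcsin(√a) = 1.67297 rad.
Distance = R·c = 6378.14 × 1.6730 ≈ 10670 km.

10670 km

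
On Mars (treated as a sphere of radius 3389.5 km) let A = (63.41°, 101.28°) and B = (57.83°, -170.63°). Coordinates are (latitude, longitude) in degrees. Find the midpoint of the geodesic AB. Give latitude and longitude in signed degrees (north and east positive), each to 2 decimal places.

The central angle between A and B is δ = 0.6999 rad.
With f = 0.5, the slerp weights are sin((1−f)δ)/sin δ = 0.5323 and sin(fδ)/sin δ = 0.5323.
Weighted sum of the unit vectors: (0.5323)·(-0.0876,0.4390,0.8942) + (0.5323)·(-0.5253,-0.0867,0.8465) = (-0.3262, 0.1875, 0.9265).
Converting back: φ = atan2(z, √(x²+y²)) = 67.90°, λ = atan2(y, x) = 150.11°.

67.90°, 150.11°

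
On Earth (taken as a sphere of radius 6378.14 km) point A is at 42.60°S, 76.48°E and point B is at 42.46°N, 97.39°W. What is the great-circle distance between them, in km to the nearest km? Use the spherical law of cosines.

19535 km

With latitudes φ₁ = -42.600°, φ₂ = 42.460° and longitude difference Δλ = -173.870°:
cos c = sin φ₁ sin φ₂ + cos φ₁ cos φ₂ cos Δλ = (-0.6769)(0.6751) + (0.7361)(0.7377)(-0.9943) = -0.99689,
so c = arccos(-0.99689) = 3.06273 rad.
Distance = R·c = 6378.14 × 3.0627 ≈ 19535 km.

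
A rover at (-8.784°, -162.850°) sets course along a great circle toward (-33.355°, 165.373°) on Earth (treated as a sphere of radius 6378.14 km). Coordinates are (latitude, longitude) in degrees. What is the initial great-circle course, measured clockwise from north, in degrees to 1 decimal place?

Δλ = -31.777° = -0.5546 rad.
y = sin Δλ · cos φ₂ = (-0.5266)(0.8353) = -0.4399
x = cos φ₁ sin φ₂ − sin φ₁ cos φ₂ cos Δλ = (0.9883)(-0.5498) − (-0.1527)(0.8353)(0.8501) = -0.4349
θ = atan2(y, x) = -134.68°; adding 360° gives 225.3°.

225.3°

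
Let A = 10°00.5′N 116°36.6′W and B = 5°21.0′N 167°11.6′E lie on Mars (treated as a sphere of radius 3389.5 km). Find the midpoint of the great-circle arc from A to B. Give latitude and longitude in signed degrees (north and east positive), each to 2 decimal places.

9.72°, -154.95°

The central angle between A and B is δ = 1.3180 rad.
With f = 0.5, the slerp weights are sin((1−f)δ)/sin δ = 0.6324 and sin(fδ)/sin δ = 0.6324.
Weighted sum of the unit vectors: (0.6324)·(-0.4411,-0.8805,0.1738) + (0.6324)·(-0.9709,0.2207,0.0932) = (-0.8930, -0.4173, 0.1689).
Converting back: φ = atan2(z, √(x²+y²)) = 9.72°, λ = atan2(y, x) = -154.95°.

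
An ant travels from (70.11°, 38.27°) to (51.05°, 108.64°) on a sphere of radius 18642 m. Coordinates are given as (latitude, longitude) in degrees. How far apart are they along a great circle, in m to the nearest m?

11898 m

In radians: φ₁ = 1.2237, φ₂ = 0.8910, Δλ = 70.370° = 1.2282 rad.
cos c = sin φ₁ sin φ₂ + cos φ₁ cos φ₂ cos Δλ = (0.9403)(0.7777) + (0.3402)(0.6286)(0.3359) = 0.80315,
so c = arccos(0.80315) = 0.63823 rad.
Distance = R·c = 18642 × 0.6382 ≈ 11898 m.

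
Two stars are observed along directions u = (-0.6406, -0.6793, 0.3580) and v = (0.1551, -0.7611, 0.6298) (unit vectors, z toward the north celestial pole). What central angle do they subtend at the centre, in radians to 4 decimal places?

u·v = 0.6431; |u| = 1.0000, |v| = 1.0000.
cos θ = (u·v)/(|u||v|) = 0.6431, so θ = 0.8722 rad.

0.8722 rad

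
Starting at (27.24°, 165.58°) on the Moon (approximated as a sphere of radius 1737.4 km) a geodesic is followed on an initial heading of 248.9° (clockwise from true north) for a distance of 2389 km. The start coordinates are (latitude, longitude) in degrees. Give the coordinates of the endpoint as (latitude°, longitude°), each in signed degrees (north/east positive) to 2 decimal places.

Angular distance δ = d/R = 2389/1737.4 = 1.37504 rad; initial bearing θ = 4.3441 rad.
sin φ₂ = sin φ₁ cos δ + cos φ₁ sin δ cos θ = (0.4577)(0.1945) + (0.8891)(0.9809)(-0.3600) = -0.2249, so φ₂ = -13.00°.
Δλ = atan2(sin θ sin δ cos φ₁, cos δ − sin φ₁ sin φ₂) = atan2(-0.8136, 0.2975) = -69.918°.
λ₂ = 165.580° − 69.918° = 95.66°.

-13.00°, 95.66°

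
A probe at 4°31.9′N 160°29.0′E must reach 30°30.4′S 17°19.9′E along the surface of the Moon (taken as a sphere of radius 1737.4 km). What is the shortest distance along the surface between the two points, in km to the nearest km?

In radians: φ₁ = 0.0791, φ₂ = -0.5324, Δλ = -143.152° = -2.4985 rad.
cos c = sin φ₁ sin φ₂ + cos φ₁ cos φ₂ cos Δλ = (0.0790)(-0.5076) + (0.9969)(0.8616)(-0.8002) = -0.72740,
so c = arccos(-0.72740) = 2.38533 rad.
Distance = R·c = 1737.4 × 2.3853 ≈ 4144 km.

4144 km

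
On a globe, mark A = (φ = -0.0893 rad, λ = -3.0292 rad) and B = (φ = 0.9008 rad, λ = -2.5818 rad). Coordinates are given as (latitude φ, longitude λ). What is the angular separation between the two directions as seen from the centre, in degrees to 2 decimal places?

60.81°

In radians: φ₁ = -0.0893, φ₂ = 0.9008, Δλ = 25.634° = 0.4474 rad.
Haversine: a = sin²(Δφ/2) + cos φ₁ cos φ₂ sin²(Δλ/2) = 0.2257 + (0.9960)(0.6210)(0.0492) = 0.25614.
Central angle c = 2·arcsin(√a) = 1.06131 rad.
So the angular separation is 60.81°.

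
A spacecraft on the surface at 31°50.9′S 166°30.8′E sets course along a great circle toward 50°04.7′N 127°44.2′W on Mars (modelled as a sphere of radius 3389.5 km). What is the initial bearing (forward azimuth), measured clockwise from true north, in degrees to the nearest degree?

37°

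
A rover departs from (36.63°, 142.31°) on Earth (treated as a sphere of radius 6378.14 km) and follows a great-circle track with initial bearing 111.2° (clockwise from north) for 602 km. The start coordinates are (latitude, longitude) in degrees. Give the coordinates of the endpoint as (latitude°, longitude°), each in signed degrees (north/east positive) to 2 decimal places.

34.52°, 148.43°

Angular distance δ = d/R = 602/6378.14 = 0.09438 rad; initial bearing θ = 1.9408 rad.
sin φ₂ = sin φ₁ cos δ + cos φ₁ sin δ cos θ = (0.5966)(0.9955) + (0.8025)(0.0942)(-0.3616) = 0.5666, so φ₂ = 34.52°.
Δλ = atan2(sin θ sin δ cos φ₁, cos δ − sin φ₁ sin φ₂) = atan2(0.0705, 0.6575) = 6.122°.
λ₂ = 142.310° + 6.122° = 148.43°.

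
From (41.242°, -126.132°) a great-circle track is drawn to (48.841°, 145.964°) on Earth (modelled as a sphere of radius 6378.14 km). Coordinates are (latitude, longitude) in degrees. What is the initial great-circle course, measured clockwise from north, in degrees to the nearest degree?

With φ₁ = 0.7198, φ₂ = 0.8524, Δλ = -1.5342 rad, the forward-azimuth formula gives
θ = atan2( sin Δλ cos φ₂ , cos φ₁ sin φ₂ − sin φ₁ cos φ₂ cos Δλ ) = atan2(-0.6577, 0.5503) = -50.08°.
Adding 360° brings this into [0°, 360°): 310°.

310°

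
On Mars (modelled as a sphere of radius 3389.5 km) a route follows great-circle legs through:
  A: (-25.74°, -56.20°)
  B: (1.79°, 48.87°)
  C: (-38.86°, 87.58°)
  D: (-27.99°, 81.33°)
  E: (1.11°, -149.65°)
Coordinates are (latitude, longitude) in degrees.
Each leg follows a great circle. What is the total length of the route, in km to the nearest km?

17439 km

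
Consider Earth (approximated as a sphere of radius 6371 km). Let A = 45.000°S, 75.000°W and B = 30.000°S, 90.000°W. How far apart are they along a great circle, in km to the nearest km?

With latitudes φ₁ = -45.000°, φ₂ = -30.000° and longitude difference Δλ = -15.000°:
cos c = sin φ₁ sin φ₂ + cos φ₁ cos φ₂ cos Δλ = (-0.7071)(-0.5000) + (0.7071)(0.8660)(0.9659) = 0.94506,
so c = arccos(0.94506) = 0.33302 rad.
Distance = R·c = 6371 × 0.3330 ≈ 2122 km.

2122 km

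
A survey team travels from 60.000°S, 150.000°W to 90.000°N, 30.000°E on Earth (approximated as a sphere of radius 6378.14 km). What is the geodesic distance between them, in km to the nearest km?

16698 km

With latitudes φ₁ = -60.000°, φ₂ = 90.000° and longitude difference Δλ = -180.000°:
cos c = sin φ₁ sin φ₂ + cos φ₁ cos φ₂ cos Δλ = (-0.8660)(1.0000) + (0.5000)(0.0000)(-1.0000) = -0.86603,
so c = arccos(-0.86603) = 2.61799 rad.
Distance = R·c = 6378.14 × 2.6180 ≈ 16698 km.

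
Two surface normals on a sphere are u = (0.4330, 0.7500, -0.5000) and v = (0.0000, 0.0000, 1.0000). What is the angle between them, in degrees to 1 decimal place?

u·v = -0.5000; |u| = 1.0000, |v| = 1.0000.
cos θ = (u·v)/(|u||v|) = -0.5000, so θ = 120.0°.

120.0°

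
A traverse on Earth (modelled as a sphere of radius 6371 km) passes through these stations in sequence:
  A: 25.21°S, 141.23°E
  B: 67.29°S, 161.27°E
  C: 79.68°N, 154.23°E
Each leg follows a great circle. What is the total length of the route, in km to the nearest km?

21225 km

Leg A→B: central angle 0.7655 rad, distance 4876.8 km.
Leg B→C: central angle 2.5661 rad, distance 16348.4 km.
Total: 4876.8 + 16348.4 ≈ 21225 km.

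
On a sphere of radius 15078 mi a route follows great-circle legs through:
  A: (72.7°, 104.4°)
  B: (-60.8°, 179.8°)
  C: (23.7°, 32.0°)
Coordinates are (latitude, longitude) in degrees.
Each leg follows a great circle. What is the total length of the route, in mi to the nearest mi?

73586 mi

Leg A→B: central angle 2.4929 rad, distance 37587.6 mi.
Leg B→C: central angle 2.3875 rad, distance 35998.4 mi.
Total: 37587.6 + 35998.4 ≈ 73586 mi.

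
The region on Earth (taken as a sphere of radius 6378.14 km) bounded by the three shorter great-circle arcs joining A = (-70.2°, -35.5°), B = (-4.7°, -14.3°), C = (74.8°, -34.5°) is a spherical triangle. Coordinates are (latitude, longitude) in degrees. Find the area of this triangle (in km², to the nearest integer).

21799095 km²

Side lengths (central angles): a = 1.4039, b = 2.5308, c = 1.1682 rad; semiperimeter s = 2.5514.
By l'Huilier's theorem, tan(E/4) = √[tan(s/2) tan((s−a)/2) tan((s−b)/2) tan((s−c)/2)], giving spherical excess E = 0.5359 rad.
Area = E·R² = 0.5359 × (6378.14)² ≈ 21799095 km².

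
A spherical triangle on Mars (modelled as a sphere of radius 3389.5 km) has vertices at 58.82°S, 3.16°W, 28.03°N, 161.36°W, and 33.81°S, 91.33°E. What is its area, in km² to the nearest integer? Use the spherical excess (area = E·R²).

29882570 km²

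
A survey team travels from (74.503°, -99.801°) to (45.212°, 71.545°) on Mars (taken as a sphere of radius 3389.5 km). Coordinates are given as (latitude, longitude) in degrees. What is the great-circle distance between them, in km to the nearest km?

3558 km

In radians: φ₁ = 1.3003, φ₂ = 0.7891, Δλ = 171.346° = 2.9906 rad.
cos c = sin φ₁ sin φ₂ + cos φ₁ cos φ₂ cos Δλ = (0.9636)(0.7097) + (0.2672)(0.7045)(-0.9886) = 0.49783,
so c = arccos(0.49783) = 1.04970 rad.
Distance = R·c = 3389.5 × 1.0497 ≈ 3558 km.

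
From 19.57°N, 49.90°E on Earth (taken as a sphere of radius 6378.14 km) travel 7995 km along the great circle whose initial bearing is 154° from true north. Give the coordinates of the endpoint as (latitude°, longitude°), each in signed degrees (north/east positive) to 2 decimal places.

Angular distance δ = d/R = 7995/6378.14 = 1.25350 rad; initial bearing θ = 2.6878 rad.
sin φ₂ = sin φ₁ cos δ + cos φ₁ sin δ cos θ = (0.3350)(0.3120) + (0.9422)(0.9501)(-0.8988) = -0.7001, so φ₂ = -44.43°.
Δλ = atan2(sin θ sin δ cos φ₁, cos δ − sin φ₁ sin φ₂) = atan2(0.3924, 0.5465) = 35.681°.
λ₂ = 49.900° + 35.681° = 85.58°.

-44.43°, 85.58°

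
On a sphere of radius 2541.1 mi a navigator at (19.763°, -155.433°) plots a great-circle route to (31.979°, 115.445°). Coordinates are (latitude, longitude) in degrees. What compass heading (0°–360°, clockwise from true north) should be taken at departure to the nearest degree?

300°

With φ₁ = 0.3449, φ₂ = 0.5581, Δλ = -1.5555 rad, the forward-azimuth formula gives
θ = atan2( sin Δλ cos φ₂ , cos φ₁ sin φ₂ − sin φ₁ cos φ₂ cos Δλ ) = atan2(-0.8481, 0.4940) = -59.78°.
Adding 360° brings this into [0°, 360°): 300°.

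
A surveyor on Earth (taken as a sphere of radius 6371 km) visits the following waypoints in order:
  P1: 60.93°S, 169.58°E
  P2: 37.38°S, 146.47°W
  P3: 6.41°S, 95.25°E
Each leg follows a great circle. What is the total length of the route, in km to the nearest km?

Leg P1→P2: central angle 0.6291 rad, distance 4007.7 km.
Leg P2→P3: central angle 1.8821 rad, distance 11991.2 km.
Total: 4007.7 + 11991.2 ≈ 15999 km.

15999 km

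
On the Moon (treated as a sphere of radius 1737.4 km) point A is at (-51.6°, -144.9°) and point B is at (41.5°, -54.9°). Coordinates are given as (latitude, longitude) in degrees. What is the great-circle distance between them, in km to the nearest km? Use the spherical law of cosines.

3678 km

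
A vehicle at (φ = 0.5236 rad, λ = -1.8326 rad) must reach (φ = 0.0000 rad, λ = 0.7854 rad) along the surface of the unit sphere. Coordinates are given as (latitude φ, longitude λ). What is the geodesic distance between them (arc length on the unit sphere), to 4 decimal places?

2.4189

In radians: φ₁ = 0.5236, φ₂ = 0.0000, Δλ = 150.000° = 2.6180 rad.
cos c = sin φ₁ sin φ₂ + cos φ₁ cos φ₂ cos Δλ = (0.5000)(0.0000) + (0.8660)(1.0000)(-0.8660) = -0.75000,
so c = arccos(-0.75000) = 2.41886 rad.
On the unit sphere the arc length equals the central angle: 2.4189.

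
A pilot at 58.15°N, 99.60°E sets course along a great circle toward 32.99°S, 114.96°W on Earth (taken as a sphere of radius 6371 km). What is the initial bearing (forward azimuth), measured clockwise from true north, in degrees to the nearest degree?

58°

With φ₁ = 1.0149, φ₂ = -0.5758, Δλ = 2.5384 rad, the forward-azimuth formula gives
θ = atan2( sin Δλ cos φ₂ , cos φ₁ sin φ₂ − sin φ₁ cos φ₂ cos Δλ ) = atan2(0.4758, 0.2994) = 57.82°.
So the initial bearing is 58°.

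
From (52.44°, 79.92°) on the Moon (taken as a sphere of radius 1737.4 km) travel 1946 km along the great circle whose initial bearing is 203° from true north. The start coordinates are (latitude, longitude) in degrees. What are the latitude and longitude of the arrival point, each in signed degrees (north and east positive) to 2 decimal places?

-9.19°, 59.05°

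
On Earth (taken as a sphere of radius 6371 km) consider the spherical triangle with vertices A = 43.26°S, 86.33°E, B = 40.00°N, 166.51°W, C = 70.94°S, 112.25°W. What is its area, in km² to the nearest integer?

88948865 km²

Side lengths (central angles): a = 2.0504, b = 1.1348, c = 2.2207 rad; semiperimeter s = 2.7029.
By l'Huilier's theorem, tan(E/4) = √[tan(s/2) tan((s−a)/2) tan((s−b)/2) tan((s−c)/2)], giving spherical excess E = 2.1914 rad.
Area = E·R² = 2.1914 × (6371)² ≈ 88948865 km².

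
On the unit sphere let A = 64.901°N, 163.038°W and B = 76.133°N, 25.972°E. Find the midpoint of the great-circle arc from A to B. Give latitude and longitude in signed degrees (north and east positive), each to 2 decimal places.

84.18°, -174.36°

Central angle δ = 0.6781 rad. Interpolating on the sphere with fraction f = 0.5:
P = [sin((1−f)δ)·A + sin(fδ)·B] / sin δ = 0.5302·A + 0.5302·B in Cartesian coordinates,
giving P = (-0.1009, -0.0100, 0.9948), i.e. latitude 84.18°, longitude -174.36°.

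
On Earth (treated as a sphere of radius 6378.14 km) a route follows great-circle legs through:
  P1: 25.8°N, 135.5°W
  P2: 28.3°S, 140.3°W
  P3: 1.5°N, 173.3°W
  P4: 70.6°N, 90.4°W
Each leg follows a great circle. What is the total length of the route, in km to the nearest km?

20482 km

Leg P1→P2: central angle 0.9477 rad, distance 6044.3 km.
Leg P2→P3: central angle 0.7586 rad, distance 4838.8 km.
Leg P3→P4: central angle 1.5050 rad, distance 9599.2 km.
Total: 6044.3 + 4838.8 + 9599.2 ≈ 20482 km.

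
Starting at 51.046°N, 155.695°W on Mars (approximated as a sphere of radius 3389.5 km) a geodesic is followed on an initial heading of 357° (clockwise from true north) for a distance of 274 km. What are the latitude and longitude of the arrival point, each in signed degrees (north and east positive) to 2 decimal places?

Angular distance δ = d/R = 274/3389.5 = 0.08084 rad; initial bearing θ = 6.2308 rad.
sin φ₂ = sin φ₁ cos δ + cos φ₁ sin δ cos θ = (0.7777)(0.9967) + (0.6287)(0.0807)(0.9986) = 0.8258, so φ₂ = 55.67°.
Δλ = atan2(sin θ sin δ cos φ₁, cos δ − sin φ₁ sin φ₂) = atan2(-0.0027, 0.3545) = -0.429°.
λ₂ = -155.695° − 0.429° = -156.12°.

55.67°, -156.12°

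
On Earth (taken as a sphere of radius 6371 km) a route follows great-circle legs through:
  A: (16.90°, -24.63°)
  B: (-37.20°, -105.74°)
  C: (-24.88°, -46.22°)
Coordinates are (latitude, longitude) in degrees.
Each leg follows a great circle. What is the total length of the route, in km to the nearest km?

Leg A→B: central angle 1.6288 rad, distance 10377.1 km.
Leg B→C: central angle 0.9009 rad, distance 5739.7 km.
Total: 10377.1 + 5739.7 ≈ 16117 km.

16117 km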